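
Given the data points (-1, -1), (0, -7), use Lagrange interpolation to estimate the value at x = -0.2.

Lagrange interpolation formula:
P(x) = Σ yᵢ × Lᵢ(x)
where Lᵢ(x) = Π_{j≠i} (x - xⱼ)/(xᵢ - xⱼ)

L_0(-0.2) = (-0.2 - 0)/(-1 - 0) = 0.200000
L_1(-0.2) = (-0.2 - (-1))/(0 - (-1)) = 0.800000

P(-0.2) = (-1)×L_0(-0.2) + (-7)×L_1(-0.2)
P(-0.2) = -5.800000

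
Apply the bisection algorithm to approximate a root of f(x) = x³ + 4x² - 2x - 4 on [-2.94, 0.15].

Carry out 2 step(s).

f(x) = x³ + 4x² - 2x - 4
Initial interval: [-2.94, 0.15]

Iteration 1:
  c_1 = (-2.940000 + 0.150000)/2 = -1.395000
  f(c_1) = f(-1.395000) = 3.859395
  f(a) × f(c) ≥ 0, new interval: [-1.395000, 0.150000]
Iteration 2:
  c_2 = (-1.395000 + 0.150000)/2 = -0.622500
  f(c_2) = f(-0.622500) = -1.446198
  f(a) × f(c) < 0, new interval: [-1.395000, -0.622500]

After 2 iteration(s), the approximation is c_2 = -0.622500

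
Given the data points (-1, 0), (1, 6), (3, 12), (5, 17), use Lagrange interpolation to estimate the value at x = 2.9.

Lagrange interpolation formula:
P(x) = Σ yᵢ × Lᵢ(x)
where Lᵢ(x) = Π_{j≠i} (x - xⱼ)/(xᵢ - xⱼ)

L_0(2.9) = (2.9 - 1)/(-1 - 1) × (2.9 - 3)/(-1 - 3) × (2.9 - 5)/(-1 - 5) = -0.008313
L_1(2.9) = (2.9 - (-1))/(1 - (-1)) × (2.9 - 3)/(1 - 3) × (2.9 - 5)/(1 - 5) = 0.051188
L_2(2.9) = (2.9 - (-1))/(3 - (-1)) × (2.9 - 1)/(3 - 1) × (2.9 - 5)/(3 - 5) = 0.972562
L_3(2.9) = (2.9 - (-1))/(5 - (-1)) × (2.9 - 1)/(5 - 1) × (2.9 - 3)/(5 - 3) = -0.015438

P(2.9) = 0×L_0(2.9) + 6×L_1(2.9) + 12×L_2(2.9) + 17×L_3(2.9)
P(2.9) = 11.715438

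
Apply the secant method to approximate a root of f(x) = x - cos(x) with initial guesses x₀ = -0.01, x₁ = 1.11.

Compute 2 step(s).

f(x) = x - cos(x)
x₀ = -0.01, x₁ = 1.11

Secant formula: x_{n+1} = x_n - f(x_n)(x_n - x_{n-1})/(f(x_n) - f(x_{n-1}))

Iteration 1:
  f(-0.010000) = -1.009950
  f(1.110000) = 0.665338
  x_2 = 1.110000 - 0.665338×(1.110000 - (-0.010000))/(0.665338 - (-1.009950))
       = 0.665194
Iteration 2:
  f(1.110000) = 0.665338
  f(0.665194) = -0.121604
  x_3 = 0.665194 - (-0.121604)×(0.665194 - 1.110000)/(-0.121604 - 0.665338)
       = 0.733928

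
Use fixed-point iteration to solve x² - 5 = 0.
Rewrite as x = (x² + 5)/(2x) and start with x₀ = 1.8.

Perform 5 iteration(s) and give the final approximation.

Equation: x² - 5 = 0
Fixed-point form: x = (x² + 5)/(2x)
x₀ = 1.8

x_1 = g(1.800000) = 2.288889
x_2 = g(2.288889) = 2.236677
x_3 = g(2.236677) = 2.236068
x_4 = g(2.236068) = 2.236068
x_5 = g(2.236068) = 2.236068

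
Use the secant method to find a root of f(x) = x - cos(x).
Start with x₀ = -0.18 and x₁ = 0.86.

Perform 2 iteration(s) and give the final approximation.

f(x) = x - cos(x)
x₀ = -0.18, x₁ = 0.86

Secant formula: x_{n+1} = x_n - f(x_n)(x_n - x_{n-1})/(f(x_n) - f(x_{n-1}))

Iteration 1:
  f(-0.180000) = -1.163844
  f(0.860000) = 0.207563
  x_2 = 0.860000 - 0.207563×(0.860000 - (-0.180000))/(0.207563 - (-1.163844))
       = 0.702596
Iteration 2:
  f(0.860000) = 0.207563
  f(0.702596) = -0.060571
  x_3 = 0.702596 - (-0.060571)×(0.702596 - 0.860000)/(-0.060571 - 0.207563)
       = 0.738153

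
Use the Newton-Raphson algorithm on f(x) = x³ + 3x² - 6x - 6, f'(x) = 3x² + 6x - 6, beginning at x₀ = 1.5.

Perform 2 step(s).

f(x) = x³ + 3x² - 6x - 6
f'(x) = 3x² + 6x - 6
x₀ = 1.5

Newton-Raphson formula: x_{n+1} = x_n - f(x_n)/f'(x_n)

Iteration 1:
  f(1.500000) = -4.875000
  f'(1.500000) = 9.750000
  x_1 = 1.500000 - (-4.875000)/9.750000 = 2.000000
Iteration 2:
  f(2.000000) = 2.000000
  f'(2.000000) = 18.000000
  x_2 = 2.000000 - 2.000000/18.000000 = 1.888889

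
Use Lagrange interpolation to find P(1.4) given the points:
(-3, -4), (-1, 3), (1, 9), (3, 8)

Lagrange interpolation formula:
P(x) = Σ yᵢ × Lᵢ(x)
where Lᵢ(x) = Π_{j≠i} (x - xⱼ)/(xᵢ - xⱼ)

L_0(1.4) = (1.4 - (-1))/(-3 - (-1)) × (1.4 - 1)/(-3 - 1) × (1.4 - 3)/(-3 - 3) = 0.032000
L_1(1.4) = (1.4 - (-3))/(-1 - (-3)) × (1.4 - 1)/(-1 - 1) × (1.4 - 3)/(-1 - 3) = -0.176000
L_2(1.4) = (1.4 - (-3))/(1 - (-3)) × (1.4 - (-1))/(1 - (-1)) × (1.4 - 3)/(1 - 3) = 1.056000
L_3(1.4) = (1.4 - (-3))/(3 - (-3)) × (1.4 - (-1))/(3 - (-1)) × (1.4 - 1)/(3 - 1) = 0.088000

P(1.4) = (-4)×L_0(1.4) + 3×L_1(1.4) + 9×L_2(1.4) + 8×L_3(1.4)
P(1.4) = 9.552000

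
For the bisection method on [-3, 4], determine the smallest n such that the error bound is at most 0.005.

We need (b-a)/2^n ≤ 0.005
(4 - (-3))/2^n ≤ 0.005
7/2^n ≤ 0.005
2^n ≥ 1400
n ≥ log₂(1400) = 10.45
n ≥ 11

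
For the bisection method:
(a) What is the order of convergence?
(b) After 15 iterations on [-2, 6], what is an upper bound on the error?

(a) Bisection has linear (order 1) convergence; the error is halved each step.

(b) Error bound = (b-a)/2^n = (6 - (-2))/2^{15}
    = 8/2^{15}

(a) 1 (linear); (b) error ≤ 2.44e-04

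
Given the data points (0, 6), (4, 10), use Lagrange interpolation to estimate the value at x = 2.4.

Lagrange interpolation formula:
P(x) = Σ yᵢ × Lᵢ(x)
where Lᵢ(x) = Π_{j≠i} (x - xⱼ)/(xᵢ - xⱼ)

L_0(2.4) = (2.4 - 4)/(0 - 4) = 0.400000
L_1(2.4) = (2.4 - 0)/(4 - 0) = 0.600000

P(2.4) = 6×L_0(2.4) + 10×L_1(2.4)
P(2.4) = 8.400000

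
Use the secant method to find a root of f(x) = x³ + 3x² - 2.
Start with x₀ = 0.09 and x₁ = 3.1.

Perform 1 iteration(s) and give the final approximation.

f(x) = x³ + 3x² - 2
x₀ = 0.09, x₁ = 3.1

Secant formula: x_{n+1} = x_n - f(x_n)(x_n - x_{n-1})/(f(x_n) - f(x_{n-1}))

Iteration 1:
  f(0.090000) = -1.974971
  f(3.100000) = 56.621000
  x_2 = 3.100000 - 56.621000×(3.100000 - 0.090000)/(56.621000 - (-1.974971))
       = 0.191452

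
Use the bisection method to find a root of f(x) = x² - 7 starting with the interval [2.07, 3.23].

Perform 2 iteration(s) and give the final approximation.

f(x) = x² - 7
Initial interval: [2.07, 3.23]

Iteration 1:
  c_1 = (2.070000 + 3.230000)/2 = 2.650000
  f(c_1) = f(2.650000) = 0.022500
  f(a) × f(c) < 0, new interval: [2.070000, 2.650000]
Iteration 2:
  c_2 = (2.070000 + 2.650000)/2 = 2.360000
  f(c_2) = f(2.360000) = -1.430400
  f(a) × f(c) ≥ 0, new interval: [2.360000, 2.650000]

After 2 iteration(s), the approximation is c_2 = 2.360000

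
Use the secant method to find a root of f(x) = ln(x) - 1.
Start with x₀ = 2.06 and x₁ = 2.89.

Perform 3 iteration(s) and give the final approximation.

f(x) = ln(x) - 1
x₀ = 2.06, x₁ = 2.89

Secant formula: x_{n+1} = x_n - f(x_n)(x_n - x_{n-1})/(f(x_n) - f(x_{n-1}))

Iteration 1:
  f(2.060000) = -0.277294
  f(2.890000) = 0.061257
  x_2 = 2.890000 - 0.061257×(2.890000 - 2.060000)/(0.061257 - (-0.277294))
       = 2.739822
Iteration 2:
  f(2.890000) = 0.061257
  f(2.739822) = 0.007893
  x_3 = 2.739822 - 0.007893×(2.739822 - 2.890000)/(0.007893 - 0.061257)
       = 2.717609
Iteration 3:
  f(2.739822) = 0.007893
  f(2.717609) = -0.000247
  x_4 = 2.717609 - (-0.000247)×(2.717609 - 2.739822)/(-0.000247 - 0.007893)
       = 2.718284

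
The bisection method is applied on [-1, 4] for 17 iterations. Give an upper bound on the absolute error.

Bisection error bound: |error| ≤ (b-a)/2^n
|error| ≤ (4 - (-1))/2^17 = 5/2^17
|error| ≤ 0.0000381470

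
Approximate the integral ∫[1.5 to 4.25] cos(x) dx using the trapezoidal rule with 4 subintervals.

f(x) = cos(x)
a = 1.5, b = 4.25, n = 4
h = (b - a)/n = 0.687500

Trapezoidal rule: (h/2)[f(x₀) + 2f(x₁) + 2f(x₂) + ... + f(xₙ)]

x_0 = 1.5000, f(x_0) = 0.070737, coefficient = 1
x_1 = 2.1875, f(x_1) = -0.578349, coefficient = 2
x_2 = 2.8750, f(x_2) = -0.964674, coefficient = 2
x_3 = 3.5625, f(x_3) = -0.912719, coefficient = 2
x_4 = 4.2500, f(x_4) = -0.446087, coefficient = 1

I ≈ (0.687500/2) × -5.286834 = -1.817349
Exact value: -1.892484
Error: 0.075135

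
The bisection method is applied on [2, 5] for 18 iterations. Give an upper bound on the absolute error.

Bisection error bound: |error| ≤ (b-a)/2^n
|error| ≤ (5 - 2)/2^18 = 3/2^18
|error| ≤ 0.0000114441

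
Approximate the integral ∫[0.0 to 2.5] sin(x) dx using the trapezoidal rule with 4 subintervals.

f(x) = sin(x)
a = 0.0, b = 2.5, n = 4
h = (b - a)/n = 0.625000

Trapezoidal rule: (h/2)[f(x₀) + 2f(x₁) + 2f(x₂) + ... + f(xₙ)]

x_0 = 0.0000, f(x_0) = 0.000000, coefficient = 1
x_1 = 0.6250, f(x_1) = 0.585097, coefficient = 2
x_2 = 1.2500, f(x_2) = 0.948985, coefficient = 2
x_3 = 1.8750, f(x_3) = 0.954086, coefficient = 2
x_4 = 2.5000, f(x_4) = 0.598472, coefficient = 1

I ≈ (0.625000/2) × 5.574807 = 1.742127
Exact value: 1.801144
Error: 0.059016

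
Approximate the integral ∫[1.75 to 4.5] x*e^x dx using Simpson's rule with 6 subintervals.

f(x) = x*e^x
a = 1.75, b = 4.5, n = 6
h = (b - a)/n = 0.458333

Simpson's rule: (h/3)[f(x₀) + 4f(x₁) + 2f(x₂) + ... + f(xₙ)]

x_0 = 1.7500, f(x_0) = 10.070555, coefficient = 1
x_1 = 2.2083, f(x_1) = 20.097017, coefficient = 4
x_2 = 2.6667, f(x_2) = 38.378443, coefficient = 2
x_3 = 3.1250, f(x_3) = 71.124672, coefficient = 4
x_4 = 3.5833, f(x_4) = 128.976059, coefficient = 2
x_5 = 4.0417, f(x_5) = 230.056243, coefficient = 4
x_6 = 4.5000, f(x_6) = 405.077091, coefficient = 1

I ≈ (0.458333/3) × 2034.968381 = 310.897947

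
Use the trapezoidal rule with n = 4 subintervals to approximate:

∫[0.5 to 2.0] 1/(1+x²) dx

f(x) = 1/(1+x²)
a = 0.5, b = 2.0, n = 4
h = (b - a)/n = 0.375000

Trapezoidal rule: (h/2)[f(x₀) + 2f(x₁) + 2f(x₂) + ... + f(xₙ)]

x_0 = 0.5000, f(x_0) = 0.800000, coefficient = 1
x_1 = 0.8750, f(x_1) = 0.566372, coefficient = 2
x_2 = 1.2500, f(x_2) = 0.390244, coefficient = 2
x_3 = 1.6250, f(x_3) = 0.274678, coefficient = 2
x_4 = 2.0000, f(x_4) = 0.200000, coefficient = 1

I ≈ (0.375000/2) × 3.462587 = 0.649235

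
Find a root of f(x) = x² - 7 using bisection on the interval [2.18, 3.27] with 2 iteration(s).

f(x) = x² - 7
Initial interval: [2.18, 3.27]

Iteration 1:
  c_1 = (2.180000 + 3.270000)/2 = 2.725000
  f(c_1) = f(2.725000) = 0.425625
  f(a) × f(c) < 0, new interval: [2.180000, 2.725000]
Iteration 2:
  c_2 = (2.180000 + 2.725000)/2 = 2.452500
  f(c_2) = f(2.452500) = -0.985244
  f(a) × f(c) ≥ 0, new interval: [2.452500, 2.725000]

After 2 iteration(s), the approximation is c_2 = 2.452500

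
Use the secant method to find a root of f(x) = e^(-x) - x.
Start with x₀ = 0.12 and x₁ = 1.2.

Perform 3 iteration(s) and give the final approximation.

f(x) = e^(-x) - x
x₀ = 0.12, x₁ = 1.2

Secant formula: x_{n+1} = x_n - f(x_n)(x_n - x_{n-1})/(f(x_n) - f(x_{n-1}))

Iteration 1:
  f(0.120000) = 0.766920
  f(1.200000) = -0.898806
  x_2 = 1.200000 - (-0.898806)×(1.200000 - 0.120000)/(-0.898806 - 0.766920)
       = 0.617245
Iteration 2:
  f(1.200000) = -0.898806
  f(0.617245) = -0.077817
  x_3 = 0.617245 - (-0.077817)×(0.617245 - 1.200000)/(-0.077817 - (-0.898806))
       = 0.562009
Iteration 3:
  f(0.617245) = -0.077817
  f(0.562009) = 0.008053
  x_4 = 0.562009 - 0.008053×(0.562009 - 0.617245)/(0.008053 - (-0.077817))
       = 0.567190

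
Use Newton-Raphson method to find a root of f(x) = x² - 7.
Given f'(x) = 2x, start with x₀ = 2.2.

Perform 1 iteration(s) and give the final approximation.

f(x) = x² - 7
f'(x) = 2x
x₀ = 2.2

Newton-Raphson formula: x_{n+1} = x_n - f(x_n)/f'(x_n)

Iteration 1:
  f(2.200000) = -2.160000
  f'(2.200000) = 4.400000
  x_1 = 2.200000 - (-2.160000)/4.400000 = 2.690909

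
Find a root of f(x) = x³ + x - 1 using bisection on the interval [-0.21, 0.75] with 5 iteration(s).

f(x) = x³ + x - 1
Initial interval: [-0.21, 0.75]

Iteration 1:
  c_1 = (-0.210000 + 0.750000)/2 = 0.270000
  f(c_1) = f(0.270000) = -0.710317
  f(a) × f(c) ≥ 0, new interval: [0.270000, 0.750000]
Iteration 2:
  c_2 = (0.270000 + 0.750000)/2 = 0.510000
  f(c_2) = f(0.510000) = -0.357349
  f(a) × f(c) ≥ 0, new interval: [0.510000, 0.750000]
Iteration 3:
  c_3 = (0.510000 + 0.750000)/2 = 0.630000
  f(c_3) = f(0.630000) = -0.119953
  f(a) × f(c) ≥ 0, new interval: [0.630000, 0.750000]
Iteration 4:
  c_4 = (0.630000 + 0.750000)/2 = 0.690000
  f(c_4) = f(0.690000) = 0.018509
  f(a) × f(c) < 0, new interval: [0.630000, 0.690000]
Iteration 5:
  c_5 = (0.630000 + 0.690000)/2 = 0.660000
  f(c_5) = f(0.660000) = -0.052504
  f(a) × f(c) ≥ 0, new interval: [0.660000, 0.690000]

After 5 iteration(s), the approximation is c_5 = 0.660000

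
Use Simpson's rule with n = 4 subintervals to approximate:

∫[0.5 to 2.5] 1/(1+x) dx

f(x) = 1/(1+x)
a = 0.5, b = 2.5, n = 4
h = (b - a)/n = 0.500000

Simpson's rule: (h/3)[f(x₀) + 4f(x₁) + 2f(x₂) + ... + f(xₙ)]

x_0 = 0.5000, f(x_0) = 0.666667, coefficient = 1
x_1 = 1.0000, f(x_1) = 0.500000, coefficient = 4
x_2 = 1.5000, f(x_2) = 0.400000, coefficient = 2
x_3 = 2.0000, f(x_3) = 0.333333, coefficient = 4
x_4 = 2.5000, f(x_4) = 0.285714, coefficient = 1

I ≈ (0.500000/3) × 5.085714 = 0.847619
Exact value: 0.847298
Error: 0.000321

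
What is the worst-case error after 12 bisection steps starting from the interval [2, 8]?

Bisection error bound: |error| ≤ (b-a)/2^n
|error| ≤ (8 - 2)/2^12 = 6/2^12
|error| ≤ 0.0014648438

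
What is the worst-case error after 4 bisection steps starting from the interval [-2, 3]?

Bisection error bound: |error| ≤ (b-a)/2^n
|error| ≤ (3 - (-2))/2^4 = 5/2^4
|error| ≤ 0.3125000000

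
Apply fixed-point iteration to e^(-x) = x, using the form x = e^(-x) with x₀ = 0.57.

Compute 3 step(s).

Equation: e^(-x) = x
Fixed-point form: x = e^(-x)
x₀ = 0.57

x_1 = g(0.570000) = 0.565525
x_2 = g(0.565525) = 0.568062
x_3 = g(0.568062) = 0.566623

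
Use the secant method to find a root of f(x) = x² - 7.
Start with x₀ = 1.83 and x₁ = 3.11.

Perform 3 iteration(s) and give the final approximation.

f(x) = x² - 7
x₀ = 1.83, x₁ = 3.11

Secant formula: x_{n+1} = x_n - f(x_n)(x_n - x_{n-1})/(f(x_n) - f(x_{n-1}))

Iteration 1:
  f(1.830000) = -3.651100
  f(3.110000) = 2.672100
  x_2 = 3.110000 - 2.672100×(3.110000 - 1.830000)/(2.672100 - (-3.651100))
       = 2.569089
Iteration 2:
  f(3.110000) = 2.672100
  f(2.569089) = -0.399781
  x_3 = 2.569089 - (-0.399781)×(2.569089 - 3.110000)/(-0.399781 - 2.672100)
       = 2.639484
Iteration 3:
  f(2.569089) = -0.399781
  f(2.639484) = -0.033122
  x_4 = 2.639484 - (-0.033122)×(2.639484 - 2.569089)/(-0.033122 - (-0.399781))
       = 2.645844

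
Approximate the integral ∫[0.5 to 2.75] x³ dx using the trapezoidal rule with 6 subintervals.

f(x) = x³
a = 0.5, b = 2.75, n = 6
h = (b - a)/n = 0.375000

Trapezoidal rule: (h/2)[f(x₀) + 2f(x₁) + 2f(x₂) + ... + f(xₙ)]

x_0 = 0.5000, f(x_0) = 0.125000, coefficient = 1
x_1 = 0.8750, f(x_1) = 0.669922, coefficient = 2
x_2 = 1.2500, f(x_2) = 1.953125, coefficient = 2
x_3 = 1.6250, f(x_3) = 4.291016, coefficient = 2
x_4 = 2.0000, f(x_4) = 8.000000, coefficient = 2
x_5 = 2.3750, f(x_5) = 13.396484, coefficient = 2
x_6 = 2.7500, f(x_6) = 20.796875, coefficient = 1

I ≈ (0.375000/2) × 77.542969 = 14.539307
Exact value: 14.282227
Error: 0.257080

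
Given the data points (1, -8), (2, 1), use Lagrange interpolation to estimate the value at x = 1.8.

Lagrange interpolation formula:
P(x) = Σ yᵢ × Lᵢ(x)
where Lᵢ(x) = Π_{j≠i} (x - xⱼ)/(xᵢ - xⱼ)

L_0(1.8) = (1.8 - 2)/(1 - 2) = 0.200000
L_1(1.8) = (1.8 - 1)/(2 - 1) = 0.800000

P(1.8) = (-8)×L_0(1.8) + 1×L_1(1.8)
P(1.8) = -0.800000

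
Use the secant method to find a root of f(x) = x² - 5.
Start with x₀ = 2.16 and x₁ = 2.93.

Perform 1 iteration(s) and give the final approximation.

f(x) = x² - 5
x₀ = 2.16, x₁ = 2.93

Secant formula: x_{n+1} = x_n - f(x_n)(x_n - x_{n-1})/(f(x_n) - f(x_{n-1}))

Iteration 1:
  f(2.160000) = -0.334400
  f(2.930000) = 3.584900
  x_2 = 2.930000 - 3.584900×(2.930000 - 2.160000)/(3.584900 - (-0.334400))
       = 2.225697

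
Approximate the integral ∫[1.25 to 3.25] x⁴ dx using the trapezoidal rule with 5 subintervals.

f(x) = x⁴
a = 1.25, b = 3.25, n = 5
h = (b - a)/n = 0.400000

Trapezoidal rule: (h/2)[f(x₀) + 2f(x₁) + 2f(x₂) + ... + f(xₙ)]

x_0 = 1.2500, f(x_0) = 2.441406, coefficient = 1
x_1 = 1.6500, f(x_1) = 7.412006, coefficient = 2
x_2 = 2.0500, f(x_2) = 17.661006, coefficient = 2
x_3 = 2.4500, f(x_3) = 36.030006, coefficient = 2
x_4 = 2.8500, f(x_4) = 65.975006, coefficient = 2
x_5 = 3.2500, f(x_5) = 111.566406, coefficient = 1

I ≈ (0.400000/2) × 368.163863 = 73.632773
Exact value: 71.907813
Error: 1.724960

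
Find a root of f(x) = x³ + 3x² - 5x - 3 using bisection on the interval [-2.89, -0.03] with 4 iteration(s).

f(x) = x³ + 3x² - 5x - 3
Initial interval: [-2.89, -0.03]

Iteration 1:
  c_1 = (-2.890000 + (-0.030000))/2 = -1.460000
  f(c_1) = f(-1.460000) = 7.582664
  f(a) × f(c) ≥ 0, new interval: [-1.460000, -0.030000]
Iteration 2:
  c_2 = (-1.460000 + (-0.030000))/2 = -0.745000
  f(c_2) = f(-0.745000) = 1.976581
  f(a) × f(c) ≥ 0, new interval: [-0.745000, -0.030000]
Iteration 3:
  c_3 = (-0.745000 + (-0.030000))/2 = -0.387500
  f(c_3) = f(-0.387500) = -0.670217
  f(a) × f(c) < 0, new interval: [-0.745000, -0.387500]
Iteration 4:
  c_4 = (-0.745000 + (-0.387500))/2 = -0.566250
  f(c_4) = f(-0.566250) = 0.611605
  f(a) × f(c) ≥ 0, new interval: [-0.566250, -0.387500]

After 4 iteration(s), the approximation is c_4 = -0.566250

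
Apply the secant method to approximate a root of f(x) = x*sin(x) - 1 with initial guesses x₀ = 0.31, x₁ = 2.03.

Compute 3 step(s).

f(x) = x*sin(x) - 1
x₀ = 0.31, x₁ = 2.03

Secant formula: x_{n+1} = x_n - f(x_n)(x_n - x_{n-1})/(f(x_n) - f(x_{n-1}))

Iteration 1:
  f(0.310000) = -0.905432
  f(2.030000) = 0.819704
  x_2 = 2.030000 - 0.819704×(2.030000 - 0.310000)/(0.819704 - (-0.905432))
       = 1.212736
Iteration 2:
  f(2.030000) = 0.819704
  f(1.212736) = 0.135823
  x_3 = 1.212736 - 0.135823×(1.212736 - 2.030000)/(0.135823 - 0.819704)
       = 1.050423
Iteration 3:
  f(1.212736) = 0.135823
  f(1.050423) = -0.088618
  x_4 = 1.050423 - (-0.088618)×(1.050423 - 1.212736)/(-0.088618 - 0.135823)
       = 1.114511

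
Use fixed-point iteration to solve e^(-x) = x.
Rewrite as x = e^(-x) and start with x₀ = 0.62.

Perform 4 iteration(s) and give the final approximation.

Equation: e^(-x) = x
Fixed-point form: x = e^(-x)
x₀ = 0.62

x_1 = g(0.620000) = 0.537944
x_2 = g(0.537944) = 0.583947
x_3 = g(0.583947) = 0.557693
x_4 = g(0.557693) = 0.572529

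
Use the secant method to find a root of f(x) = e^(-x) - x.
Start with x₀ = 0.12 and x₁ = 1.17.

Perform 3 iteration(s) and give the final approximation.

f(x) = e^(-x) - x
x₀ = 0.12, x₁ = 1.17

Secant formula: x_{n+1} = x_n - f(x_n)(x_n - x_{n-1})/(f(x_n) - f(x_{n-1}))

Iteration 1:
  f(0.120000) = 0.766920
  f(1.170000) = -0.859633
  x_2 = 1.170000 - (-0.859633)×(1.170000 - 0.120000)/(-0.859633 - 0.766920)
       = 0.615075
Iteration 2:
  f(1.170000) = -0.859633
  f(0.615075) = -0.074475
  x_3 = 0.615075 - (-0.074475)×(0.615075 - 1.170000)/(-0.074475 - (-0.859633))
       = 0.562439
Iteration 3:
  f(0.615075) = -0.074475
  f(0.562439) = 0.007379
  x_4 = 0.562439 - 0.007379×(0.562439 - 0.615075)/(0.007379 - (-0.074475))
       = 0.567184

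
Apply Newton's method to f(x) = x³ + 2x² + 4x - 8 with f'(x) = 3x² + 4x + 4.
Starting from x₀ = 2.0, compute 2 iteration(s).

f(x) = x³ + 2x² + 4x - 8
f'(x) = 3x² + 4x + 4
x₀ = 2.0

Newton-Raphson formula: x_{n+1} = x_n - f(x_n)/f'(x_n)

Iteration 1:
  f(2.000000) = 16.000000
  f'(2.000000) = 24.000000
  x_1 = 2.000000 - 16.000000/24.000000 = 1.333333
Iteration 2:
  f(1.333333) = 3.259259
  f'(1.333333) = 14.666667
  x_2 = 1.333333 - 3.259259/14.666667 = 1.111111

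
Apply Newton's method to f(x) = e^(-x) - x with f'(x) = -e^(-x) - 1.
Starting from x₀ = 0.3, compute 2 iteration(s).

f(x) = e^(-x) - x
f'(x) = -e^(-x) - 1
x₀ = 0.3

Newton-Raphson formula: x_{n+1} = x_n - f(x_n)/f'(x_n)

Iteration 1:
  f(0.300000) = 0.440818
  f'(0.300000) = -1.740818
  x_1 = 0.300000 - 0.440818/(-1.740818) = 0.553225
Iteration 2:
  f(0.553225) = 0.021868
  f'(0.553225) = -1.575092
  x_2 = 0.553225 - 0.021868/(-1.575092) = 0.567108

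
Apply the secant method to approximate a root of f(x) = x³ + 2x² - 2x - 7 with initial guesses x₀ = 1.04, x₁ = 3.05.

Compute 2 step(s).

f(x) = x³ + 2x² - 2x - 7
x₀ = 1.04, x₁ = 3.05

Secant formula: x_{n+1} = x_n - f(x_n)(x_n - x_{n-1})/(f(x_n) - f(x_{n-1}))

Iteration 1:
  f(1.040000) = -5.791936
  f(3.050000) = 33.877625
  x_2 = 3.050000 - 33.877625×(3.050000 - 1.040000)/(33.877625 - (-5.791936))
       = 1.333469
Iteration 2:
  f(3.050000) = 33.877625
  f(1.333469) = -3.739564
  x_3 = 1.333469 - (-3.739564)×(1.333469 - 3.050000)/(-3.739564 - 33.877625)
       = 1.504111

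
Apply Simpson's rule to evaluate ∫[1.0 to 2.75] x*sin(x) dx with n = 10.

f(x) = x*sin(x)
a = 1.0, b = 2.75, n = 10
h = (b - a)/n = 0.175000

Simpson's rule: (h/3)[f(x₀) + 4f(x₁) + 2f(x₂) + ... + f(xₙ)]

x_0 = 1.0000, f(x_0) = 0.841471, coefficient = 1
x_1 = 1.1750, f(x_1) = 1.084161, coefficient = 4
x_2 = 1.3500, f(x_2) = 1.317227, coefficient = 2
x_3 = 1.5250, f(x_3) = 1.523401, coefficient = 4
x_4 = 1.7000, f(x_4) = 1.685830, coefficient = 2
x_5 = 1.8750, f(x_5) = 1.788911, coefficient = 4
x_6 = 2.0500, f(x_6) = 1.819093, coefficient = 2
x_7 = 2.2250, f(x_7) = 1.765610, coefficient = 4
x_8 = 2.4000, f(x_8) = 1.621112, coefficient = 2
x_9 = 2.5750, f(x_9) = 1.382158, coefficient = 4
x_10 = 2.7500, f(x_10) = 1.049568, coefficient = 1

I ≈ (0.175000/3) × 44.954523 = 2.622347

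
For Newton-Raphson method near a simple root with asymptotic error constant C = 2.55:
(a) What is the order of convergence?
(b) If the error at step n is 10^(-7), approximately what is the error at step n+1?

(a) Newton-Raphson has quadratic (order 2) convergence near simple roots.
    This means |e_{n+1}| ≈ C|e_n|².

(b) With |e_n| = 10^(-7) and C = 2.55:
    |e_{n+1}| ≈ 2.55 × (10^(-7))² = 2.55 × 10^(-14)

(a) 2 (quadratic); (b) |e_{n+1}| ≈ 2.550e-14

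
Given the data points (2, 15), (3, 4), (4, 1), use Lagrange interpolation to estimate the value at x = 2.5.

Lagrange interpolation formula:
P(x) = Σ yᵢ × Lᵢ(x)
where Lᵢ(x) = Π_{j≠i} (x - xⱼ)/(xᵢ - xⱼ)

L_0(2.5) = (2.5 - 3)/(2 - 3) × (2.5 - 4)/(2 - 4) = 0.375000
L_1(2.5) = (2.5 - 2)/(3 - 2) × (2.5 - 4)/(3 - 4) = 0.750000
L_2(2.5) = (2.5 - 2)/(4 - 2) × (2.5 - 3)/(4 - 3) = -0.125000

P(2.5) = 15×L_0(2.5) + 4×L_1(2.5) + 1×L_2(2.5)
P(2.5) = 8.500000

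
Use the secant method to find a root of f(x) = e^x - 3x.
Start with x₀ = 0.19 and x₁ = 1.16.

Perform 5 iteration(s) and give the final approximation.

f(x) = e^x - 3x
x₀ = 0.19, x₁ = 1.16

Secant formula: x_{n+1} = x_n - f(x_n)(x_n - x_{n-1})/(f(x_n) - f(x_{n-1}))

Iteration 1:
  f(0.190000) = 0.639250
  f(1.160000) = -0.290067
  x_2 = 1.160000 - (-0.290067)×(1.160000 - 0.190000)/(-0.290067 - 0.639250)
       = 0.857235
Iteration 2:
  f(1.160000) = -0.290067
  f(0.857235) = -0.215069
  x_3 = 0.857235 - (-0.215069)×(0.857235 - 1.160000)/(-0.215069 - (-0.290067))
       = -0.011001
Iteration 3:
  f(0.857235) = -0.215069
  f(-0.011001) = 1.022062
  x_4 = -0.011001 - 1.022062×(-0.011001 - 0.857235)/(1.022062 - (-0.215069))
       = 0.706296
Iteration 4:
  f(-0.011001) = 1.022062
  f(0.706296) = -0.092417
  x_5 = 0.706296 - (-0.092417)×(0.706296 - (-0.011001))/(-0.092417 - 1.022062)
       = 0.646815
Iteration 5:
  f(0.706296) = -0.092417
  f(0.646815) = -0.030996
  x_6 = 0.646815 - (-0.030996)×(0.646815 - 0.706296)/(-0.030996 - (-0.092417))
       = 0.616799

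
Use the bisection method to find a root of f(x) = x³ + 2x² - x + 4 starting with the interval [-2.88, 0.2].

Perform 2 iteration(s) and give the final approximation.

f(x) = x³ + 2x² - x + 4
Initial interval: [-2.88, 0.2]

Iteration 1:
  c_1 = (-2.880000 + 0.200000)/2 = -1.340000
  f(c_1) = f(-1.340000) = 6.525096
  f(a) × f(c) < 0, new interval: [-2.880000, -1.340000]
Iteration 2:
  c_2 = (-2.880000 + (-1.340000))/2 = -2.110000
  f(c_2) = f(-2.110000) = 5.620269
  f(a) × f(c) < 0, new interval: [-2.880000, -2.110000]

After 2 iteration(s), the approximation is c_2 = -2.110000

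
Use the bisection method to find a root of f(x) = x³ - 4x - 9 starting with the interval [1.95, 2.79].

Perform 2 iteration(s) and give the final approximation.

f(x) = x³ - 4x - 9
Initial interval: [1.95, 2.79]

Iteration 1:
  c_1 = (1.950000 + 2.790000)/2 = 2.370000
  f(c_1) = f(2.370000) = -5.167947
  f(a) × f(c) ≥ 0, new interval: [2.370000, 2.790000]
Iteration 2:
  c_2 = (2.370000 + 2.790000)/2 = 2.580000
  f(c_2) = f(2.580000) = -2.146488
  f(a) × f(c) ≥ 0, new interval: [2.580000, 2.790000]

After 2 iteration(s), the approximation is c_2 = 2.580000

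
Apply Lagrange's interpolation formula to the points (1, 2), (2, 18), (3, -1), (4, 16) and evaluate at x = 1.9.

Lagrange interpolation formula:
P(x) = Σ yᵢ × Lᵢ(x)
where Lᵢ(x) = Π_{j≠i} (x - xⱼ)/(xᵢ - xⱼ)

L_0(1.9) = (1.9 - 2)/(1 - 2) × (1.9 - 3)/(1 - 3) × (1.9 - 4)/(1 - 4) = 0.038500
L_1(1.9) = (1.9 - 1)/(2 - 1) × (1.9 - 3)/(2 - 3) × (1.9 - 4)/(2 - 4) = 1.039500
L_2(1.9) = (1.9 - 1)/(3 - 1) × (1.9 - 2)/(3 - 2) × (1.9 - 4)/(3 - 4) = -0.094500
L_3(1.9) = (1.9 - 1)/(4 - 1) × (1.9 - 2)/(4 - 2) × (1.9 - 3)/(4 - 3) = 0.016500

P(1.9) = 2×L_0(1.9) + 18×L_1(1.9) + (-1)×L_2(1.9) + 16×L_3(1.9)
P(1.9) = 19.146500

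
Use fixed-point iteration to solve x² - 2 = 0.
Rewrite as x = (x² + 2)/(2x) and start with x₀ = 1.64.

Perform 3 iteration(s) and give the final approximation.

Equation: x² - 2 = 0
Fixed-point form: x = (x² + 2)/(2x)
x₀ = 1.64

x_1 = g(1.640000) = 1.429756
x_2 = g(1.429756) = 1.414298
x_3 = g(1.414298) = 1.414214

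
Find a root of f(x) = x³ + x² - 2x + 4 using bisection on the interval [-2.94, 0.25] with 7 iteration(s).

f(x) = x³ + x² - 2x + 4
Initial interval: [-2.94, 0.25]

Iteration 1:
  c_1 = (-2.940000 + 0.250000)/2 = -1.345000
  f(c_1) = f(-1.345000) = 6.065886
  f(a) × f(c) < 0, new interval: [-2.940000, -1.345000]
Iteration 2:
  c_2 = (-2.940000 + (-1.345000))/2 = -2.142500
  f(c_2) = f(-2.142500) = 3.040575
  f(a) × f(c) < 0, new interval: [-2.940000, -2.142500]
Iteration 3:
  c_3 = (-2.940000 + (-2.142500))/2 = -2.541250
  f(c_3) = f(-2.541250) = -0.870818
  f(a) × f(c) ≥ 0, new interval: [-2.541250, -2.142500]
Iteration 4:
  c_4 = (-2.541250 + (-2.142500))/2 = -2.341875
  f(c_4) = f(-2.341875) = 1.324400
  f(a) × f(c) < 0, new interval: [-2.541250, -2.341875]
Iteration 5:
  c_5 = (-2.541250 + (-2.341875))/2 = -2.441562
  f(c_5) = f(-2.441562) = 0.289643
  f(a) × f(c) < 0, new interval: [-2.541250, -2.441562]
Iteration 6:
  c_6 = (-2.541250 + (-2.441562))/2 = -2.491406
  f(c_6) = f(-2.491406) = -0.274503
  f(a) × f(c) ≥ 0, new interval: [-2.491406, -2.441562]
Iteration 7:
  c_7 = (-2.491406 + (-2.441562))/2 = -2.466484
  f(c_7) = f(-2.466484) = 0.011545
  f(a) × f(c) < 0, new interval: [-2.491406, -2.466484]

After 7 iteration(s), the approximation is c_7 = -2.466484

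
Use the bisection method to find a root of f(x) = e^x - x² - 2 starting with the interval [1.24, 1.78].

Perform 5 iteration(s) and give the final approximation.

f(x) = e^x - x² - 2
Initial interval: [1.24, 1.78]

Iteration 1:
  c_1 = (1.240000 + 1.780000)/2 = 1.510000
  f(c_1) = f(1.510000) = 0.246631
  f(a) × f(c) < 0, new interval: [1.240000, 1.510000]
Iteration 2:
  c_2 = (1.240000 + 1.510000)/2 = 1.375000
  f(c_2) = f(1.375000) = 0.064452
  f(a) × f(c) < 0, new interval: [1.240000, 1.375000]
Iteration 3:
  c_3 = (1.240000 + 1.375000)/2 = 1.307500
  f(c_3) = f(1.307500) = -0.012636
  f(a) × f(c) ≥ 0, new interval: [1.307500, 1.375000]
Iteration 4:
  c_4 = (1.307500 + 1.375000)/2 = 1.341250
  f(c_4) = f(1.341250) = 0.024869
  f(a) × f(c) < 0, new interval: [1.307500, 1.341250]
Iteration 5:
  c_5 = (1.307500 + 1.341250)/2 = 1.324375
  f(c_5) = f(1.324375) = 0.005866
  f(a) × f(c) < 0, new interval: [1.307500, 1.324375]

After 5 iteration(s), the approximation is c_5 = 1.324375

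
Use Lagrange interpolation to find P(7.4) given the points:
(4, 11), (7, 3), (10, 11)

Lagrange interpolation formula:
P(x) = Σ yᵢ × Lᵢ(x)
where Lᵢ(x) = Π_{j≠i} (x - xⱼ)/(xᵢ - xⱼ)

L_0(7.4) = (7.4 - 7)/(4 - 7) × (7.4 - 10)/(4 - 10) = -0.057778
L_1(7.4) = (7.4 - 4)/(7 - 4) × (7.4 - 10)/(7 - 10) = 0.982222
L_2(7.4) = (7.4 - 4)/(10 - 4) × (7.4 - 7)/(10 - 7) = 0.075556

P(7.4) = 11×L_0(7.4) + 3×L_1(7.4) + 11×L_2(7.4)
P(7.4) = 3.142222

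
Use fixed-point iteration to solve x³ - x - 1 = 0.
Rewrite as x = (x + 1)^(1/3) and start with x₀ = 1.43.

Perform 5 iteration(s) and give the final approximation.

Equation: x³ - x - 1 = 0
Fixed-point form: x = (x + 1)^(1/3)
x₀ = 1.43

x_1 = g(1.430000) = 1.344421
x_2 = g(1.344421) = 1.328450
x_3 = g(1.328450) = 1.325426
x_4 = g(1.325426) = 1.324853
x_5 = g(1.324853) = 1.324744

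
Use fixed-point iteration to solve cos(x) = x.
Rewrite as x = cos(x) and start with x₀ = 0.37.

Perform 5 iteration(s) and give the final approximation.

Equation: cos(x) = x
Fixed-point form: x = cos(x)
x₀ = 0.37

x_1 = g(0.370000) = 0.932327
x_2 = g(0.932327) = 0.595967
x_3 = g(0.595967) = 0.827606
x_4 = g(0.827606) = 0.676640
x_5 = g(0.676640) = 0.779681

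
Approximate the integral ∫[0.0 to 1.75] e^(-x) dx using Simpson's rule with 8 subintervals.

f(x) = e^(-x)
a = 0.0, b = 1.75, n = 8
h = (b - a)/n = 0.218750

Simpson's rule: (h/3)[f(x₀) + 4f(x₁) + 2f(x₂) + ... + f(xₙ)]

x_0 = 0.0000, f(x_0) = 1.000000, coefficient = 1
x_1 = 0.2188, f(x_1) = 0.803523, coefficient = 4
x_2 = 0.4375, f(x_2) = 0.645649, coefficient = 2
x_3 = 0.6562, f(x_3) = 0.518793, coefficient = 4
x_4 = 0.8750, f(x_4) = 0.416862, coefficient = 2
x_5 = 1.0938, f(x_5) = 0.334958, coefficient = 4
x_6 = 1.3125, f(x_6) = 0.269146, coefficient = 2
x_7 = 1.5312, f(x_7) = 0.216265, coefficient = 4
x_8 = 1.7500, f(x_8) = 0.173774, coefficient = 1

I ≈ (0.218750/3) × 11.331244 = 0.826237
Exact value: 0.826226
Error: 0.000010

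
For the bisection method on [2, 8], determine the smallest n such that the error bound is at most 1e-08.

We need (b-a)/2^n ≤ 1e-08
(8 - 2)/2^n ≤ 1e-08
6/2^n ≤ 1e-08
2^n ≥ 600000000
n ≥ log₂(600000000) = 29.16
n ≥ 30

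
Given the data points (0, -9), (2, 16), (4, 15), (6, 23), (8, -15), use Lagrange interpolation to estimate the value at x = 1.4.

Lagrange interpolation formula:
P(x) = Σ yᵢ × Lᵢ(x)
where Lᵢ(x) = Π_{j≠i} (x - xⱼ)/(xᵢ - xⱼ)

L_0(1.4) = (1.4 - 2)/(0 - 2) × (1.4 - 4)/(0 - 4) × (1.4 - 6)/(0 - 6) × (1.4 - 8)/(0 - 8) = 0.123338
L_1(1.4) = (1.4 - 0)/(2 - 0) × (1.4 - 4)/(2 - 4) × (1.4 - 6)/(2 - 6) × (1.4 - 8)/(2 - 8) = 1.151150
L_2(1.4) = (1.4 - 0)/(4 - 0) × (1.4 - 2)/(4 - 2) × (1.4 - 6)/(4 - 6) × (1.4 - 8)/(4 - 8) = -0.398475
L_3(1.4) = (1.4 - 0)/(6 - 0) × (1.4 - 2)/(6 - 2) × (1.4 - 4)/(6 - 4) × (1.4 - 8)/(6 - 8) = 0.150150
L_4(1.4) = (1.4 - 0)/(8 - 0) × (1.4 - 2)/(8 - 2) × (1.4 - 4)/(8 - 4) × (1.4 - 6)/(8 - 6) = -0.026163

P(1.4) = (-9)×L_0(1.4) + 16×L_1(1.4) + 15×L_2(1.4) + 23×L_3(1.4) + (-15)×L_4(1.4)
P(1.4) = 15.177125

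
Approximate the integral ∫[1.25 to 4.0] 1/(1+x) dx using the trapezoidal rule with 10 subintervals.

f(x) = 1/(1+x)
a = 1.25, b = 4.0, n = 10
h = (b - a)/n = 0.275000

Trapezoidal rule: (h/2)[f(x₀) + 2f(x₁) + 2f(x₂) + ... + f(xₙ)]

x_0 = 1.2500, f(x_0) = 0.444444, coefficient = 1
x_1 = 1.5250, f(x_1) = 0.396040, coefficient = 2
x_2 = 1.8000, f(x_2) = 0.357143, coefficient = 2
x_3 = 2.0750, f(x_3) = 0.325203, coefficient = 2
x_4 = 2.3500, f(x_4) = 0.298507, coefficient = 2
x_5 = 2.6250, f(x_5) = 0.275862, coefficient = 2
x_6 = 2.9000, f(x_6) = 0.256410, coefficient = 2
x_7 = 3.1750, f(x_7) = 0.239521, coefficient = 2
x_8 = 3.4500, f(x_8) = 0.224719, coefficient = 2
x_9 = 3.7250, f(x_9) = 0.211640, coefficient = 2
x_10 = 4.0000, f(x_10) = 0.200000, coefficient = 1

I ≈ (0.275000/2) × 5.814536 = 0.799499
Exact value: 0.798508
Error: 0.000991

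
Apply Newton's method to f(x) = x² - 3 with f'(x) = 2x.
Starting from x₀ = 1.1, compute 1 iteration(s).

f(x) = x² - 3
f'(x) = 2x
x₀ = 1.1

Newton-Raphson formula: x_{n+1} = x_n - f(x_n)/f'(x_n)

Iteration 1:
  f(1.100000) = -1.790000
  f'(1.100000) = 2.200000
  x_1 = 1.100000 - (-1.790000)/2.200000 = 1.913636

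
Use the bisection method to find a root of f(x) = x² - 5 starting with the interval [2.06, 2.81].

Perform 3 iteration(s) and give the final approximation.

f(x) = x² - 5
Initial interval: [2.06, 2.81]

Iteration 1:
  c_1 = (2.060000 + 2.810000)/2 = 2.435000
  f(c_1) = f(2.435000) = 0.929225
  f(a) × f(c) < 0, new interval: [2.060000, 2.435000]
Iteration 2:
  c_2 = (2.060000 + 2.435000)/2 = 2.247500
  f(c_2) = f(2.247500) = 0.051256
  f(a) × f(c) < 0, new interval: [2.060000, 2.247500]
Iteration 3:
  c_3 = (2.060000 + 2.247500)/2 = 2.153750
  f(c_3) = f(2.153750) = -0.361361
  f(a) × f(c) ≥ 0, new interval: [2.153750, 2.247500]

After 3 iteration(s), the approximation is c_3 = 2.153750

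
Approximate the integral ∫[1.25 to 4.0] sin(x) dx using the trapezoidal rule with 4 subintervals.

f(x) = sin(x)
a = 1.25, b = 4.0, n = 4
h = (b - a)/n = 0.687500

Trapezoidal rule: (h/2)[f(x₀) + 2f(x₁) + 2f(x₂) + ... + f(xₙ)]

x_0 = 1.2500, f(x_0) = 0.948985, coefficient = 1
x_1 = 1.9375, f(x_1) = 0.933514, coefficient = 2
x_2 = 2.6250, f(x_2) = 0.493920, coefficient = 2
x_3 = 3.3125, f(x_3) = -0.170077, coefficient = 2
x_4 = 4.0000, f(x_4) = -0.756802, coefficient = 1

I ≈ (0.687500/2) × 2.706898 = 0.930496
Exact value: 0.968966
Error: 0.038470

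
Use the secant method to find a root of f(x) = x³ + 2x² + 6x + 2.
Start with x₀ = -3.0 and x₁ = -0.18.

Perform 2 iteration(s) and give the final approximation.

f(x) = x³ + 2x² + 6x + 2
x₀ = -3.0, x₁ = -0.18

Secant formula: x_{n+1} = x_n - f(x_n)(x_n - x_{n-1})/(f(x_n) - f(x_{n-1}))

Iteration 1:
  f(-3.000000) = -25.000000
  f(-0.180000) = 0.978968
  x_2 = -0.180000 - 0.978968×(-0.180000 - (-3.000000))/(0.978968 - (-25.000000))
       = -0.286266
Iteration 2:
  f(-0.180000) = 0.978968
  f(-0.286266) = 0.422840
  x_3 = -0.286266 - 0.422840×(-0.286266 - (-0.180000))/(0.422840 - 0.978968)
       = -0.367064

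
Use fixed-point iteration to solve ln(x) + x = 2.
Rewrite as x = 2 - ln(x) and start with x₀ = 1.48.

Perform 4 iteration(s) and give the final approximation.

Equation: ln(x) + x = 2
Fixed-point form: x = 2 - ln(x)
x₀ = 1.48

x_1 = g(1.480000) = 1.607958
x_2 = g(1.607958) = 1.525035
x_3 = g(1.525035) = 1.577983
x_4 = g(1.577983) = 1.543853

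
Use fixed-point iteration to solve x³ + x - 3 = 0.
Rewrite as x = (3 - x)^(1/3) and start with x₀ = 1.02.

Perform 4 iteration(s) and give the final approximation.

Equation: x³ + x - 3 = 0
Fixed-point form: x = (3 - x)^(1/3)
x₀ = 1.02

x_1 = g(1.020000) = 1.255707
x_2 = g(1.255707) = 1.203760
x_3 = g(1.203760) = 1.215593
x_4 = g(1.215593) = 1.212918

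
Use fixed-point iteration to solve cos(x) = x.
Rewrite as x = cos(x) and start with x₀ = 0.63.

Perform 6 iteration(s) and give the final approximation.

Equation: cos(x) = x
Fixed-point form: x = cos(x)
x₀ = 0.63

x_1 = g(0.630000) = 0.808028
x_2 = g(0.808028) = 0.690926
x_3 = g(0.690926) = 0.770656
x_4 = g(0.770656) = 0.717454
x_5 = g(0.717454) = 0.753482
x_6 = g(0.753482) = 0.729311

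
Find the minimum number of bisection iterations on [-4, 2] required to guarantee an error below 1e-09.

We need (b-a)/2^n ≤ 1e-09
(2 - (-4))/2^n ≤ 1e-09
6/2^n ≤ 1e-09
2^n ≥ 6000000000
n ≥ log₂(6000000000) = 32.48
n ≥ 33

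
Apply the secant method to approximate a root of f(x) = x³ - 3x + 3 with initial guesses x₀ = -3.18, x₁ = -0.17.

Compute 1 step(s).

f(x) = x³ - 3x + 3
x₀ = -3.18, x₁ = -0.17

Secant formula: x_{n+1} = x_n - f(x_n)(x_n - x_{n-1})/(f(x_n) - f(x_{n-1}))

Iteration 1:
  f(-3.180000) = -19.617432
  f(-0.170000) = 3.505087
  x_2 = -0.170000 - 3.505087×(-0.170000 - (-3.180000))/(3.505087 - (-19.617432))
       = -0.626279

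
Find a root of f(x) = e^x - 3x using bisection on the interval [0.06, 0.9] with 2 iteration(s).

f(x) = e^x - 3x
Initial interval: [0.06, 0.9]

Iteration 1:
  c_1 = (0.060000 + 0.900000)/2 = 0.480000
  f(c_1) = f(0.480000) = 0.176074
  f(a) × f(c) ≥ 0, new interval: [0.480000, 0.900000]
Iteration 2:
  c_2 = (0.480000 + 0.900000)/2 = 0.690000
  f(c_2) = f(0.690000) = -0.076284
  f(a) × f(c) < 0, new interval: [0.480000, 0.690000]

After 2 iteration(s), the approximation is c_2 = 0.690000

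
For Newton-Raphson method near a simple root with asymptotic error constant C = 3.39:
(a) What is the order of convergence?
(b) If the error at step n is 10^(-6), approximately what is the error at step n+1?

(a) Newton-Raphson has quadratic (order 2) convergence near simple roots.
    This means |e_{n+1}| ≈ C|e_n|².

(b) With |e_n| = 10^(-6) and C = 3.39:
    |e_{n+1}| ≈ 3.39 × (10^(-6))² = 3.39 × 10^(-12)

(a) 2 (quadratic); (b) |e_{n+1}| ≈ 3.390e-12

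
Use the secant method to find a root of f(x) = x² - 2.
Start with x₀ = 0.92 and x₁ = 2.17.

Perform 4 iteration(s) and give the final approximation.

f(x) = x² - 2
x₀ = 0.92, x₁ = 2.17

Secant formula: x_{n+1} = x_n - f(x_n)(x_n - x_{n-1})/(f(x_n) - f(x_{n-1}))

Iteration 1:
  f(0.920000) = -1.153600
  f(2.170000) = 2.708900
  x_2 = 2.170000 - 2.708900×(2.170000 - 0.920000)/(2.708900 - (-1.153600))
       = 1.293333
Iteration 2:
  f(2.170000) = 2.708900
  f(1.293333) = -0.327289
  x_3 = 1.293333 - (-0.327289)×(1.293333 - 2.170000)/(-0.327289 - 2.708900)
       = 1.387834
Iteration 3:
  f(1.293333) = -0.327289
  f(1.387834) = -0.073916
  x_4 = 1.387834 - (-0.073916)×(1.387834 - 1.293333)/(-0.073916 - (-0.327289))
       = 1.415403
Iteration 4:
  f(1.387834) = -0.073916
  f(1.415403) = 0.003365
  x_5 = 1.415403 - 0.003365×(1.415403 - 1.387834)/(0.003365 - (-0.073916))
       = 1.414202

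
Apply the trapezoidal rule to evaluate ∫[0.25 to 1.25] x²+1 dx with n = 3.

f(x) = x²+1
a = 0.25, b = 1.25, n = 3
h = (b - a)/n = 0.333333

Trapezoidal rule: (h/2)[f(x₀) + 2f(x₁) + 2f(x₂) + ... + f(xₙ)]

x_0 = 0.2500, f(x_0) = 1.062500, coefficient = 1
x_1 = 0.5833, f(x_1) = 1.340278, coefficient = 2
x_2 = 0.9167, f(x_2) = 1.840278, coefficient = 2
x_3 = 1.2500, f(x_3) = 2.562500, coefficient = 1

I ≈ (0.333333/2) × 9.986111 = 1.664352
Exact value: 1.645833
Error: 0.018519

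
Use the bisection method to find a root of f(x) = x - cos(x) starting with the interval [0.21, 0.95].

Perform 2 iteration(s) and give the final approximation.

f(x) = x - cos(x)
Initial interval: [0.21, 0.95]

Iteration 1:
  c_1 = (0.210000 + 0.950000)/2 = 0.580000
  f(c_1) = f(0.580000) = -0.256463
  f(a) × f(c) ≥ 0, new interval: [0.580000, 0.950000]
Iteration 2:
  c_2 = (0.580000 + 0.950000)/2 = 0.765000
  f(c_2) = f(0.765000) = 0.043618
  f(a) × f(c) < 0, new interval: [0.580000, 0.765000]

After 2 iteration(s), the approximation is c_2 = 0.765000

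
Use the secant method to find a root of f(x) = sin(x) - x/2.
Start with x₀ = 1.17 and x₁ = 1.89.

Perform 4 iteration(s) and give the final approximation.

f(x) = sin(x) - x/2
x₀ = 1.17, x₁ = 1.89

Secant formula: x_{n+1} = x_n - f(x_n)(x_n - x_{n-1})/(f(x_n) - f(x_{n-1}))

Iteration 1:
  f(1.170000) = 0.335751
  f(1.890000) = 0.004486
  x_2 = 1.890000 - 0.004486×(1.890000 - 1.170000)/(0.004486 - 0.335751)
       = 1.899749
Iteration 2:
  f(1.890000) = 0.004486
  f(1.899749) = -0.003494
  x_3 = 1.899749 - (-0.003494)×(1.899749 - 1.890000)/(-0.003494 - 0.004486)
       = 1.895481
Iteration 3:
  f(1.899749) = -0.003494
  f(1.895481) = 0.000011
  x_4 = 1.895481 - 0.000011×(1.895481 - 1.899749)/(0.000011 - (-0.003494))
       = 1.895494
Iteration 4:
  f(1.895481) = 0.000011
  f(1.895494) = 0.000000
  x_5 = 1.895494 - 0.000000×(1.895494 - 1.895481)/(0.000000 - 0.000011)
       = 1.895494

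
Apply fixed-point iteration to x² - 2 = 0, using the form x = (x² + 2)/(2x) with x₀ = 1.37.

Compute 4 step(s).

Equation: x² - 2 = 0
Fixed-point form: x = (x² + 2)/(2x)
x₀ = 1.37

x_1 = g(1.370000) = 1.414927
x_2 = g(1.414927) = 1.414214
x_3 = g(1.414214) = 1.414214
x_4 = g(1.414214) = 1.414214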